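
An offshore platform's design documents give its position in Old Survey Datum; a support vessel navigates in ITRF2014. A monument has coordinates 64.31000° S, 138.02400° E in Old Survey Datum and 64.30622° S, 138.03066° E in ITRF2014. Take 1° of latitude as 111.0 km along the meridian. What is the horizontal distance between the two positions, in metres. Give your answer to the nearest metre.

528 m

Δφ = -64.30622° − -64.31000° = +0.00378°; Δλ = 138.03066° − 138.02400° = +0.00666°.
ΔN = Δφ × 111000 = 419.6 m; ΔE = Δλ × 111000 × cos(-64.31000°) = +0.00666 × 111000 × 0.433502 = 320.5 m.
Distance = √(ΔE² + ΔN²) = √(320.5² + 419.6²) = 528.0 m.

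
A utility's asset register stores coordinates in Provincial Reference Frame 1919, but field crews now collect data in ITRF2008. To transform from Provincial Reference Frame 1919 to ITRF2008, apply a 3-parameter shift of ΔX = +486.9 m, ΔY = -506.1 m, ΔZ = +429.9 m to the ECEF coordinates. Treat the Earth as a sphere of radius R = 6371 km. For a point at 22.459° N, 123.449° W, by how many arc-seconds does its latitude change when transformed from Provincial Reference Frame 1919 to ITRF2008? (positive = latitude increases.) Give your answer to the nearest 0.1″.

sin φ = 0.382022, cos φ = 0.924153, sin λ = -0.834377, cos λ = -0.551195.
North component: ΔN = −sin φ cos λ·ΔX − sin φ sin λ·ΔY + cos φ·ΔZ = −(0.382022)(-0.551195)(486.9) − (0.382022)(-0.834377)(-506.1) + (0.924153)(429.9) = 338.50 m.
1° of latitude spans πR/180 = 111195 m, so Δφ = 338.50 / 111195 × 3600 = 10.959″.

Δφ = 11.0″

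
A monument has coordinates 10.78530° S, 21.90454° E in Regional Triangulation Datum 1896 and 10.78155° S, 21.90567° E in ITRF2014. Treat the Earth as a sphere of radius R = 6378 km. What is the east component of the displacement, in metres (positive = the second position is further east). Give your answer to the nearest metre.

Δφ = -10.78155° − -10.78530° = +0.00375°; Δλ = 21.90567° − 21.90454° = +0.00113°.
1° along a meridian = πR/180 = 111317 m.
ΔN = Δφ × 111317 = 417.4 m; ΔE = Δλ × 111317 × cos(-10.78530°) = +0.00113 × 111317 × 0.982335 = 123.6 m.

ΔE = 124 m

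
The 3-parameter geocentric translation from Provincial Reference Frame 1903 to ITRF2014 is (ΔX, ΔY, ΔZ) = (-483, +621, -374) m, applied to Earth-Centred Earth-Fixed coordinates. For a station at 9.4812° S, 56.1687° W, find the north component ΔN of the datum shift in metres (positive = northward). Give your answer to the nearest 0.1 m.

The local north axis is (−sin φ cos λ, −sin φ sin λ, cos φ), giving ΔN = -44.296 − 84.973 − 368.891 = -498.16 m.

ΔN = -498.2 m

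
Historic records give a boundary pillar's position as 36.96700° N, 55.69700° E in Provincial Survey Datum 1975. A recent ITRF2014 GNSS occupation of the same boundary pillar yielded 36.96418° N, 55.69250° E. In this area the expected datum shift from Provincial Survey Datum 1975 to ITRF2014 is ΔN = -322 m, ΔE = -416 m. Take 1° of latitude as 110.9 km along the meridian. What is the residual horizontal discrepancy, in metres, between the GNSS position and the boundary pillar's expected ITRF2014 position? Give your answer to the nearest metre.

20 m

Observed coordinate differences: Δφ = -0.00282°, Δλ = -0.00450°.
Converting to metres (1° lat = 110900 m, cos φ = 0.798982): observed ΔN = -312.7 m, observed ΔE = -398.7 m.
Subtracting the expected shift leaves a residual of -312.7 − (-322) = 9.3 m north and -398.7 − (-416) = 17.3 m east.
Residual distance = √(9.3² + 17.3²) = 19.6 m.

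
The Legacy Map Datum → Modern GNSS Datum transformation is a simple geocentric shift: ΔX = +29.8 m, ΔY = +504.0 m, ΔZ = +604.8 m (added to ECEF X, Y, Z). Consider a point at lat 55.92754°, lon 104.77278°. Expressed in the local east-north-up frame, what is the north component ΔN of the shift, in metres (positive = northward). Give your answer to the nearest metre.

ΔN = -59 m

The local north axis is (−sin φ cos λ, −sin φ sin λ, cos φ), giving ΔN = 6.294 − 403.678 + 338.834 = -58.55 m.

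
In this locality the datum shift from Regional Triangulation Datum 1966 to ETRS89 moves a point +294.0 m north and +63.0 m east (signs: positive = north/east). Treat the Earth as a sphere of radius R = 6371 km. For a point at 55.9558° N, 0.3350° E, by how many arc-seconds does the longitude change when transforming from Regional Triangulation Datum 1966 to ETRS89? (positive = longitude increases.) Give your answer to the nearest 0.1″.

At latitude 55.9558°, cos φ = 0.559832.
One radian of longitude at latitude φ spans R cos φ, so Δλ = ΔE / (R cos φ) = 63.0 / (6371000 × 0.559832) = 1.7663e-05 rad = 3.643″.

Δλ = 3.6″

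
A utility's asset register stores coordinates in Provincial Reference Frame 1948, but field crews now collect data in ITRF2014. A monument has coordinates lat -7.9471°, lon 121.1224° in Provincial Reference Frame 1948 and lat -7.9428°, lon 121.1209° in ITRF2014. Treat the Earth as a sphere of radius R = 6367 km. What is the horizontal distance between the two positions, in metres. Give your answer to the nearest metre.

506 m

Δφ = -7.9428° − -7.9471° = +0.0043°; Δλ = 121.1209° − 121.1224° = -0.0015°.
1° along a meridian = πR/180 = 111125 m.
ΔN = Δφ × 111125 = 477.8 m; ΔE = Δλ × 111125 × cos(-7.9471°) = -0.0015 × 111125 × 0.990396 = -165.1 m.
Distance = √(ΔE² + ΔN²) = √((-165.1)² + 477.8²) = 505.6 m.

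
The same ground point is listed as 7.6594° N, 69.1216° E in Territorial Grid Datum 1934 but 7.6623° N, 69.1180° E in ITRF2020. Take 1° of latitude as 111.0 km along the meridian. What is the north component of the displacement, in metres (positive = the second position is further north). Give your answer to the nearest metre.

Δφ = 7.6623° − 7.6594° = +0.0029°; Δλ = 69.1180° − 69.1216° = -0.0036°.
ΔN = Δφ × 111000 = 321.9 m; ΔE = Δλ × 111000 × cos(7.6594°) = -0.0036 × 111000 × 0.991078 = -396.0 m.

ΔN = 322 m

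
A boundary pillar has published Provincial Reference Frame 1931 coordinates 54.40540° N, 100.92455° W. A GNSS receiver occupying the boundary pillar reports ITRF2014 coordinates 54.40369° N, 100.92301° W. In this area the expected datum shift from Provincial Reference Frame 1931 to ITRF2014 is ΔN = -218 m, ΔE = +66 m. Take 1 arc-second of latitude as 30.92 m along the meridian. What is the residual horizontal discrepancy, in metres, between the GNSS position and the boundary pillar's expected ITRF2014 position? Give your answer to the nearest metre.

Observed coordinate differences: Δφ = -0.00171°, Δλ = +0.00154°.
Converting to metres (1° lat = 111312 m, cos φ = 0.582046): observed ΔN = -190.3 m, observed ΔE = 99.8 m.
Subtracting the expected shift leaves a residual of -190.3 − (-218) = 27.7 m north and 99.8 − (66) = 33.8 m east.
Residual distance = √(27.7² + 33.8²) = 43.7 m.

44 m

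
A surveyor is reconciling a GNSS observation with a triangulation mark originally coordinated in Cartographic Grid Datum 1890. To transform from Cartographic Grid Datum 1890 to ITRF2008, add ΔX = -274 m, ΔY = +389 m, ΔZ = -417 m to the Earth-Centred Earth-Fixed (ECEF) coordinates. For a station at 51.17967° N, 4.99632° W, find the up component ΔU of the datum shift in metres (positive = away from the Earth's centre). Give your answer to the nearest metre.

At φ = 51.17967°, λ = -4.99632°: sin φ = 0.779116, cos φ = 0.626880, sin λ = -0.087092, cos λ = 0.996200.
ΔU = cos φ cos λ·ΔX + cos φ sin λ·ΔY + sin φ·ΔZ = (0.626880)(0.996200)(-274) + (0.626880)(-0.087092)(389) + (0.779116)(-417) = -517.24 m.

ΔU = -517 m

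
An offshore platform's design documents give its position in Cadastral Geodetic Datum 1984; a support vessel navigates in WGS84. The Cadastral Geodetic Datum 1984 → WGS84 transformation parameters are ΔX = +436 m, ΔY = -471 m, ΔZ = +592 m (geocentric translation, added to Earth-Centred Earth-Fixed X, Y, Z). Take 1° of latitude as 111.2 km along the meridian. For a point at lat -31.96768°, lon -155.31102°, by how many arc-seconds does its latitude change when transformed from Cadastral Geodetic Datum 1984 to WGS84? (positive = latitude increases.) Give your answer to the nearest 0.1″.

Δφ = 12.8″

sin φ = -0.529441, cos φ = 0.848347, sin λ = -0.417692, cos λ = -0.908589.
North component: ΔN = −sin φ cos λ·ΔX − sin φ sin λ·ΔY + cos φ·ΔZ = −(-0.529441)(-0.908589)(436) − (-0.529441)(-0.417692)(-471) + (0.848347)(592) = 396.64 m.
1° of latitude spans 111200 m, so Δφ = 396.64 / 111200 × 3600 = 12.841″.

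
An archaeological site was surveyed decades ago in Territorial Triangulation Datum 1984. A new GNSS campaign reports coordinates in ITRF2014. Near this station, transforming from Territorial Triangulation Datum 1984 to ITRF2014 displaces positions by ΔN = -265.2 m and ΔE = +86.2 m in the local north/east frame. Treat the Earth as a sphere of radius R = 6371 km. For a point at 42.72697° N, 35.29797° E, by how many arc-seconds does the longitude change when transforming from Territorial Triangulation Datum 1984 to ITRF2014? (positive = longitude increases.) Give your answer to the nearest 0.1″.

At latitude 42.72697°, cos φ = 0.734595.
One radian of longitude at latitude φ spans R cos φ, so Δλ = ΔE / (R cos φ) = 86.2 / (6371000 × 0.734595) = 1.8418e-05 rad = 3.799″.

Δλ = 3.8″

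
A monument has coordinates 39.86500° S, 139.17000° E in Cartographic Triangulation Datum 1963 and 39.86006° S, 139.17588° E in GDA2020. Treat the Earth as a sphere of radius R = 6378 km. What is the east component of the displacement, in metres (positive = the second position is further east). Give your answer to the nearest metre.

Δφ = -39.86006° − -39.86500° = +0.00494°; Δλ = 139.17588° − 139.17000° = +0.00588°.
1° along a meridian = πR/180 = 111317 m.
ΔN = Δφ × 111317 = 549.9 m; ΔE = Δλ × 111317 × cos(-39.86500°) = +0.00588 × 111317 × 0.767557 = 502.4 m.

ΔE = 502 m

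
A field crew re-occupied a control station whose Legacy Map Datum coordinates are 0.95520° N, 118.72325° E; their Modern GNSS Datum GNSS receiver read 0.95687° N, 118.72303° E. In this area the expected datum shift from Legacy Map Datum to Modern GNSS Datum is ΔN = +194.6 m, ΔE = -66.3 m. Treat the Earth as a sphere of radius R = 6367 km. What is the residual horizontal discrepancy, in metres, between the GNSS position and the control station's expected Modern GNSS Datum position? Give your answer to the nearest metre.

43 m

Observed coordinate differences: Δφ = +0.00167°, Δλ = -0.00022°.
Converting to metres (1° lat = 111125 m, cos φ = 0.999861): observed ΔN = 185.6 m, observed ΔE = -24.4 m.
Subtracting the expected shift leaves a residual of 185.6 − (194.6) = -9.0 m north and -24.4 − (-66.3) = 41.9 m east.
Residual distance = √((-9.0)² + 41.9²) = 42.8 m.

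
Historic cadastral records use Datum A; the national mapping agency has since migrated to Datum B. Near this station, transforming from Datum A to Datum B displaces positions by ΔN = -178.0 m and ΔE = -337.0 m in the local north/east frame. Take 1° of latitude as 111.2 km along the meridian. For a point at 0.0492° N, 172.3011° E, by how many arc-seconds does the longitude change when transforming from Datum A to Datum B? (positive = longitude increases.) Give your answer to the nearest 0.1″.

Δλ = -10.9″

At latitude 0.0492°, cos φ = 1.000000.
1° of longitude at this latitude = 111.2 × cos φ = 111.20 km, so Δλ = -337.0 / 111200.0 = -0.0030306° = -10.910″.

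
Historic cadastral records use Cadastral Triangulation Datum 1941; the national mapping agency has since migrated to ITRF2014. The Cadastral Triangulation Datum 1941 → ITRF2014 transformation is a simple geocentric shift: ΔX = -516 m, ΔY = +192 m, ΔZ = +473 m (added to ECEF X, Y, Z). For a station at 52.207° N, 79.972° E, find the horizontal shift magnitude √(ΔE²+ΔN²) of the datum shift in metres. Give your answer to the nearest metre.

At φ = 52.207°, λ = 79.972°: sin φ = 0.790230, cos φ = 0.612811, sin λ = 0.984723, cos λ = 0.174129.
ΔE = −sin λ·ΔX + cos λ·ΔY = −(0.984723)·(-516) + (0.174129)·(192) = 541.55 m.
ΔN = −sin φ cos λ·ΔX − sin φ sin λ·ΔY + cos φ·ΔZ = −(0.790230)(0.174129)(-516) − (0.790230)(0.984723)(192) + (0.612811)(473) = 211.46 m.
Horizontal magnitude = √(ΔE² + ΔN²) = √(541.55² + 211.46²) = 581.37 m.

581 m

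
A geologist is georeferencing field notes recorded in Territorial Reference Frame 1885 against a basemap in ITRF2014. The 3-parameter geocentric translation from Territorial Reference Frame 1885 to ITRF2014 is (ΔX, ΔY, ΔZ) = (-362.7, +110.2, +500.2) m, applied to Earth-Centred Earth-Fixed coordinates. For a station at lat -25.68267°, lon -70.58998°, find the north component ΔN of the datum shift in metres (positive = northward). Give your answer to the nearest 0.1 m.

The local north axis is (−sin φ cos λ, −sin φ sin λ, cos φ), giving ΔN = -52.238 − 45.045 + 450.784 = 353.50 m.

ΔN = 353.5 m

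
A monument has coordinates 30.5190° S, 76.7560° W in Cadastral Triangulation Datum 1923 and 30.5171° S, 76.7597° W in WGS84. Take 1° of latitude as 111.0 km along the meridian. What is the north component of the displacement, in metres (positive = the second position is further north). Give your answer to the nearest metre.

ΔN = 211 m

Δφ = -30.5171° − -30.5190° = +0.0019°; Δλ = -76.7597° − -76.7560° = -0.0037°.
ΔN = Δφ × 111000 = 210.9 m; ΔE = Δλ × 111000 × cos(-30.5190°) = -0.0037 × 111000 × 0.861461 = -353.8 m.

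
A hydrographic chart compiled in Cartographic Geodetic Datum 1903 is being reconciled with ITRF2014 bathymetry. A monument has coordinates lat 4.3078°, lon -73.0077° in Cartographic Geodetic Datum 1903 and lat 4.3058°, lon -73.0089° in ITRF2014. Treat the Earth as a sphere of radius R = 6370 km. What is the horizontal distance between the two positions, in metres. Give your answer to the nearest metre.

Δφ = 4.3058° − 4.3078° = -0.0020°; Δλ = -73.0089° − -73.0077° = -0.0012°.
1° along a meridian = πR/180 = 111177 m.
ΔN = Δφ × 111177 = -222.4 m; ΔE = Δλ × 111177 × cos(4.3078°) = -0.0012 × 111177 × 0.997175 = -133.0 m.
Distance = √(ΔE² + ΔN²) = √((-133.0)² + (-222.4)²) = 259.1 m.

259 m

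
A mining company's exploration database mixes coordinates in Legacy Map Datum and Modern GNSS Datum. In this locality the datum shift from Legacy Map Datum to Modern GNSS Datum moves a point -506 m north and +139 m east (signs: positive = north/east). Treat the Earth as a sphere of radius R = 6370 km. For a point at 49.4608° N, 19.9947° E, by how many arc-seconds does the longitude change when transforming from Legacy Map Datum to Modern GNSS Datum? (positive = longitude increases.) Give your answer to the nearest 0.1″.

Δλ = 6.9″

At latitude 49.4608°, cos φ = 0.649968.
One radian of longitude at latitude φ spans R cos φ, so Δλ = ΔE / (R cos φ) = 139.0 / (6370000 × 0.649968) = 3.3572e-05 rad = 6.925″.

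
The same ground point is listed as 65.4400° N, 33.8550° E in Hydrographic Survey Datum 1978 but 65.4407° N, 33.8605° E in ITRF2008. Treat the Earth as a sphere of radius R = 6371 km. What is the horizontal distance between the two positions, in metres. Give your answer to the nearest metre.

266 m

Δφ = 65.4407° − 65.4400° = +0.0007°; Δλ = 33.8605° − 33.8550° = +0.0055°.
1° along a meridian = πR/180 = 111195 m.
ΔN = Δφ × 111195 = 77.8 m; ΔE = Δλ × 111195 × cos(65.4400°) = +0.0055 × 111195 × 0.415646 = 254.2 m.
Distance = √(ΔE² + ΔN²) = √(254.2² + 77.8²) = 265.8 m.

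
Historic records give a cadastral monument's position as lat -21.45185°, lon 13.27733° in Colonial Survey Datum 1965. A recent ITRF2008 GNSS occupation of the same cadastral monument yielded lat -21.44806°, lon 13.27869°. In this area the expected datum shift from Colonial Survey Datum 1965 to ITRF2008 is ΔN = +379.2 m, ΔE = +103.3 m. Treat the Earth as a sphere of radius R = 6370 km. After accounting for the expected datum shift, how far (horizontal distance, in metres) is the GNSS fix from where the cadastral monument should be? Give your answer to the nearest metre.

Observed coordinate differences: Δφ = +0.00379°, Δλ = +0.00136°.
Converting to metres (1° lat = 111177 m, cos φ = 0.930725): observed ΔN = 421.4 m, observed ΔE = 140.7 m.
Subtracting the expected shift leaves a residual of 421.4 − (379.2) = 42.2 m north and 140.7 − (103.3) = 37.4 m east.
Residual distance = √(42.2² + 37.4²) = 56.4 m.

56 m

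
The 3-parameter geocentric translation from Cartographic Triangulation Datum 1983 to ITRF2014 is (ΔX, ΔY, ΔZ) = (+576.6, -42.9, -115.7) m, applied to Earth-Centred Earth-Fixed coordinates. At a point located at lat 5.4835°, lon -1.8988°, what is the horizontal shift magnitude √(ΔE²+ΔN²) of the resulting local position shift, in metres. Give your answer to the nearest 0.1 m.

The local east axis at (φ, λ) is (−sin λ, cos λ, 0), so ΔE = −sin(-1.8988°)·576.6 + cos(-1.8988°)·(-42.9) = -23.77 m.
The local north axis is (−sin φ cos λ, −sin φ sin λ, cos φ), giving ΔN = -55.069 − 0.136 − 115.171 = -170.38 m.
Horizontal magnitude = √(ΔE² + ΔN²) = √((-23.77)² + (-170.38)²) = 172.03 m.

172.0 m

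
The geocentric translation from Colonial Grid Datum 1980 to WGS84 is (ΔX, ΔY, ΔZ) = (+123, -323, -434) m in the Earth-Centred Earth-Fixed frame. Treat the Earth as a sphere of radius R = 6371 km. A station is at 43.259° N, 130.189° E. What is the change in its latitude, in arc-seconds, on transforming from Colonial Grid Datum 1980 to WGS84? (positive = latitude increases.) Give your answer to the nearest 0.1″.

sin φ = 0.685297, cos φ = 0.728263, sin λ = 0.763920, cos λ = -0.645311.
North component: ΔN = −sin φ cos λ·ΔX − sin φ sin λ·ΔY + cos φ·ΔZ = −(0.685297)(-0.645311)(123) − (0.685297)(0.763920)(-323) + (0.728263)(-434) = -92.58 m.
1° of latitude spans πR/180 = 111195 m, so Δφ = -92.58 / 111195 × 3600 = -2.997″.

Δφ = -3.0″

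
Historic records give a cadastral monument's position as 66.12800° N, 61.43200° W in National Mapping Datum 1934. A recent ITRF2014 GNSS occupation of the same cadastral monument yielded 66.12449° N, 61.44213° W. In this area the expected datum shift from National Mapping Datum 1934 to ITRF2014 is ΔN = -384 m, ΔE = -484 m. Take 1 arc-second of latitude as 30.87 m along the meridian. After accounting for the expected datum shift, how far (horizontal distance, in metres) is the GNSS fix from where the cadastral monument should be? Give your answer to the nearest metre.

29 m

Observed coordinate differences: Δφ = -0.00351°, Δλ = -0.01013°.
Converting to metres (1° lat = 111132 m, cos φ = 0.404695): observed ΔN = -390.1 m, observed ΔE = -455.6 m.
Subtracting the expected shift leaves a residual of -390.1 − (-384) = -6.1 m north and -455.6 − (-484) = 28.4 m east.
Residual distance = √((-6.1)² + 28.4²) = 29.0 m.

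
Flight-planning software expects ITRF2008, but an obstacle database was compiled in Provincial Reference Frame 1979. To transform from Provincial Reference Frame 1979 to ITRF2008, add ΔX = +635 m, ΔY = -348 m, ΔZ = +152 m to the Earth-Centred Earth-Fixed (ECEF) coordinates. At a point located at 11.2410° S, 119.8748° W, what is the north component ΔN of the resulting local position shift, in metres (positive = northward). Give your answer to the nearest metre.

The local north axis is (−sin φ cos λ, −sin φ sin λ, cos φ), giving ΔN = -61.658 + 58.823 + 149.084 = 146.25 m.

ΔN = 146 m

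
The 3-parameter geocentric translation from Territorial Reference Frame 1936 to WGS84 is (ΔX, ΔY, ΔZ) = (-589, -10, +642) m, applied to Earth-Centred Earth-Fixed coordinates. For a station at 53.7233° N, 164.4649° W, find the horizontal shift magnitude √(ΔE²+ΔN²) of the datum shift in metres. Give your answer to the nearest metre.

The local east axis at (φ, λ) is (−sin λ, cos λ, 0), so ΔE = −sin(-164.4649°)·(-589) + cos(-164.4649°)·(-10) = -148.12 m.
The local north axis is (−sin φ cos λ, −sin φ sin λ, cos φ), giving ΔN = -457.486 − 2.159 + 379.862 = -79.78 m.
Horizontal magnitude = √(ΔE² + ΔN²) = √((-148.12)² + (-79.78)²) = 168.24 m.

168 m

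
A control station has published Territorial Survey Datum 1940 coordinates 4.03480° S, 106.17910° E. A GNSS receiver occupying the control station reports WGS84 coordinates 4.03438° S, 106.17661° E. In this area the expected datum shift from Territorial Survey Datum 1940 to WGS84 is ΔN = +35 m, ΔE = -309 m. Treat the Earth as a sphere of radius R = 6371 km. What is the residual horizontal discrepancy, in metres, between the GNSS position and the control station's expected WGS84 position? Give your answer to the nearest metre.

35 m

Observed coordinate differences: Δφ = +0.00042°, Δλ = -0.00249°.
Converting to metres (1° lat = 111195 m, cos φ = 0.997521): observed ΔN = 46.7 m, observed ΔE = -276.2 m.
Subtracting the expected shift leaves a residual of 46.7 − (35) = 11.7 m north and -276.2 − (-309) = 32.8 m east.
Residual distance = √(11.7² + 32.8²) = 34.8 m.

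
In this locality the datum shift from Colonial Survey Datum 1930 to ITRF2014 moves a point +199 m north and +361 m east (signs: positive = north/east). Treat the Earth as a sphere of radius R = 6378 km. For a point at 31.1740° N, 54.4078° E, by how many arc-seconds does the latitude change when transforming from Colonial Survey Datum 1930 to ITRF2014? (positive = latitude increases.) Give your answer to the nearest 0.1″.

Δφ = 6.4″

On a sphere of radius R, 1 rad of latitude = R, so Δφ = ΔN / R = 199.0 / 6378000 = 3.1201e-05 rad = 6.436″.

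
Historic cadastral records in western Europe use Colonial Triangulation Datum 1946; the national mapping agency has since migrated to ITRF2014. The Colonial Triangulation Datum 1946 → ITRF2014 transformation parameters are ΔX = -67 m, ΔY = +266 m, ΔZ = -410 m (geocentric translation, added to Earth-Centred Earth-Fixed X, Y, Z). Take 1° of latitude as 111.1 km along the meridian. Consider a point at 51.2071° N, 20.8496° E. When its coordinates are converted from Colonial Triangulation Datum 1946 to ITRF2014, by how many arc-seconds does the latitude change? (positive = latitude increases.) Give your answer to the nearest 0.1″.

Δφ = -9.1″

sin φ = 0.779416, cos φ = 0.626507, sin λ = 0.355916, cos λ = 0.934518.
North component: ΔN = −sin φ cos λ·ΔX − sin φ sin λ·ΔY + cos φ·ΔZ = −(0.779416)(0.934518)(-67) − (0.779416)(0.355916)(266) + (0.626507)(-410) = -281.86 m.
1° of latitude spans 111100 m, so Δφ = -281.86 / 111100 × 3600 = -9.133″.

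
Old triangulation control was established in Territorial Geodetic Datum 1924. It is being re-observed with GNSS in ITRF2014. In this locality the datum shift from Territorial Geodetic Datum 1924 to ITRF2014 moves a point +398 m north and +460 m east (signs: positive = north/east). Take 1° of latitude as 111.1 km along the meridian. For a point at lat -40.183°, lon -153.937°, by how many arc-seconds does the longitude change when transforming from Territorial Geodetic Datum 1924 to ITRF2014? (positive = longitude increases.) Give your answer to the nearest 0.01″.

At latitude -40.183°, cos φ = 0.763988.
1° of longitude at this latitude = 111.1 × cos φ = 84.88 km, so Δλ = 460.0 / 84879.0 = 0.0054195° = 19.510″.

Δλ = 19.51″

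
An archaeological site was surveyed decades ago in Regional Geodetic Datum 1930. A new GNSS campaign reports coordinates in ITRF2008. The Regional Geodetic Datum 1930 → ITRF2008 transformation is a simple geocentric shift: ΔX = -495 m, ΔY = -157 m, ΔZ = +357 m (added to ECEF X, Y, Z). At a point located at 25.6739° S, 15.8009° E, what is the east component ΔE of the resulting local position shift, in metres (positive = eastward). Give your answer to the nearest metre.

At φ = -25.6739°, λ = 15.8009°: sin φ = -0.433249, cos φ = 0.901274, sin λ = 0.272295, cos λ = 0.962214.
ΔE = −sin λ·ΔX + cos λ·ΔY = −(0.272295)·(-495) + (0.962214)·(-157) = -16.28 m.

ΔE = -16 m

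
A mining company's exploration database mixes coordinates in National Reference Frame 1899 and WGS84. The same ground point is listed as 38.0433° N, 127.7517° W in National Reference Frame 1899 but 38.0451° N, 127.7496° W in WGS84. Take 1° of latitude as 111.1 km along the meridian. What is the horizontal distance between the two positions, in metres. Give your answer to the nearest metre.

Δφ = 38.0451° − 38.0433° = +0.0018°; Δλ = -127.7496° − -127.7517° = +0.0021°.
ΔN = Δφ × 111100 = 200.0 m; ΔE = Δλ × 111100 × cos(38.0433°) = +0.0021 × 111100 × 0.787545 = 183.7 m.
Distance = √(ΔE² + ΔN²) = √(183.7² + 200.0²) = 271.6 m.

272 m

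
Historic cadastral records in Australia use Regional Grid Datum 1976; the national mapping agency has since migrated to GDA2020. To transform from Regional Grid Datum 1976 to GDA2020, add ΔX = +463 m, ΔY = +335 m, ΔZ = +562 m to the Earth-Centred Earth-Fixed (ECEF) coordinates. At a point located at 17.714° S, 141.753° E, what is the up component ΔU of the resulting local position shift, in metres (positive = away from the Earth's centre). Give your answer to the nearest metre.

At φ = -17.714°, λ = 141.753°: sin φ = -0.304266, cos φ = 0.952587, sin λ = 0.619053, cos λ = -0.785349.
ΔU = cos φ cos λ·ΔX + cos φ sin λ·ΔY + sin φ·ΔZ = (0.952587)(-0.785349)(463) + (0.952587)(0.619053)(335) + (-0.304266)(562) = -319.82 m.

ΔU = -320 m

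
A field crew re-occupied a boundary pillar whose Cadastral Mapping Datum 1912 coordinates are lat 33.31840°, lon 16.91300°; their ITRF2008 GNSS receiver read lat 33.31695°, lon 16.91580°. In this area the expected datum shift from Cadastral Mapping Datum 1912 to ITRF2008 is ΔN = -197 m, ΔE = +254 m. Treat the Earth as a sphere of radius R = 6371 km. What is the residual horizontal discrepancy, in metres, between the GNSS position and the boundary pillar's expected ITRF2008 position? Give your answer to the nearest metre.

Observed coordinate differences: Δφ = -0.00145°, Δλ = +0.00280°.
Converting to metres (1° lat = 111195 m, cos φ = 0.835631): observed ΔN = -161.2 m, observed ΔE = 260.2 m.
Subtracting the expected shift leaves a residual of -161.2 − (-197) = 35.8 m north and 260.2 − (254) = 6.2 m east.
Residual distance = √(35.8² + 6.2²) = 36.3 m.

36 m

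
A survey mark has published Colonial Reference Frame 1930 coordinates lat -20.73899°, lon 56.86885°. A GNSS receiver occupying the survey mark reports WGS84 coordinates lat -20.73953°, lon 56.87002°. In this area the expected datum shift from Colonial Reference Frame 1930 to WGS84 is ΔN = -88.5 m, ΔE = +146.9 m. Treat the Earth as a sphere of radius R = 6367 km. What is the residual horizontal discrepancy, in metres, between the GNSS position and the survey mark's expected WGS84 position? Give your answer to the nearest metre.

Observed coordinate differences: Δφ = -0.00054°, Δλ = +0.00117°.
Converting to metres (1° lat = 111125 m, cos φ = 0.935203): observed ΔN = -60.0 m, observed ΔE = 121.6 m.
Subtracting the expected shift leaves a residual of -60.0 − (-88.5) = 28.5 m north and 121.6 − (146.9) = -25.3 m east.
Residual distance = √(28.5² + (-25.3)²) = 38.1 m.

38 m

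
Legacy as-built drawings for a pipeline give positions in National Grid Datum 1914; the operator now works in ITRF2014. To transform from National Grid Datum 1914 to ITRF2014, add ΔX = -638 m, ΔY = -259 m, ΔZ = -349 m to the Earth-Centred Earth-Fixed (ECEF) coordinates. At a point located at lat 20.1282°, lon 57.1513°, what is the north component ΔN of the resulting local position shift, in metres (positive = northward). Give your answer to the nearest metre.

ΔN = -134 m

The local north axis is (−sin φ cos λ, −sin φ sin λ, cos φ), giving ΔN = 119.089 + 74.877 − 327.685 = -133.72 m.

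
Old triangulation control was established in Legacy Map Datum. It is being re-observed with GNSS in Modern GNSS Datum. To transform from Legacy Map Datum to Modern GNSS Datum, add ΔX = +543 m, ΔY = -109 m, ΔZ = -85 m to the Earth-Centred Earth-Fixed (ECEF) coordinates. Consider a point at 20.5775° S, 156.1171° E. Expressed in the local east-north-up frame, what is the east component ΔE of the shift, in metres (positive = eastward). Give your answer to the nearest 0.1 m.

At φ = -20.5775°, λ = 156.1171°: sin φ = -0.351474, cos φ = 0.936198, sin λ = 0.404869, cos λ = -0.914375.
ΔE = −sin λ·ΔX + cos λ·ΔY = −(0.404869)·(543) + (-0.914375)·(-109) = -120.18 m.

ΔE = -120.2 m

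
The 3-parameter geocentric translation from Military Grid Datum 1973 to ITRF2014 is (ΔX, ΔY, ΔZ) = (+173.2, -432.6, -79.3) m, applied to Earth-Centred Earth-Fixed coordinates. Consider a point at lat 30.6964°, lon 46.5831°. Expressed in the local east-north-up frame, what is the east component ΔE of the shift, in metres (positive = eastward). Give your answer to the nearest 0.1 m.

ΔE = -423.1 m

The local east axis at (φ, λ) is (−sin λ, cos λ, 0), so ΔE = −sin(46.5831°)·173.2 + cos(46.5831°)·(-432.6) = -423.13 m.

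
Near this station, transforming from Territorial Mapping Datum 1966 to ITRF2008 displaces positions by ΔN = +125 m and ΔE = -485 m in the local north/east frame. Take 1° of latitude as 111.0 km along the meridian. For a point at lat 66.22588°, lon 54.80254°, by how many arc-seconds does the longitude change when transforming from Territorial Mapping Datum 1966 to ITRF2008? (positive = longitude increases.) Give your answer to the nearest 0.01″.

Δλ = -39.02″

At latitude 66.22588°, cos φ = 0.403132.
1° of longitude at this latitude = 111.0 × cos φ = 44.75 km, so Δλ = -485.0 / 44747.6 = -0.0108386° = -39.019″.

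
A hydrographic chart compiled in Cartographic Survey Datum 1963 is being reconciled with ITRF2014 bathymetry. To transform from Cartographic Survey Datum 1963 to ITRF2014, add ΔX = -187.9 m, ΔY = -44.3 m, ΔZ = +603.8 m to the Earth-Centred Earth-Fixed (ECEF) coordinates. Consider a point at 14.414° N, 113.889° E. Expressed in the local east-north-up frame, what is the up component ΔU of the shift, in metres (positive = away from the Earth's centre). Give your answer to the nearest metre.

The local up (radial) axis is (cos φ cos λ, cos φ sin λ, sin φ), giving ΔU = 73.698 − 39.230 + 150.302 = 184.77 m.

ΔU = 185 m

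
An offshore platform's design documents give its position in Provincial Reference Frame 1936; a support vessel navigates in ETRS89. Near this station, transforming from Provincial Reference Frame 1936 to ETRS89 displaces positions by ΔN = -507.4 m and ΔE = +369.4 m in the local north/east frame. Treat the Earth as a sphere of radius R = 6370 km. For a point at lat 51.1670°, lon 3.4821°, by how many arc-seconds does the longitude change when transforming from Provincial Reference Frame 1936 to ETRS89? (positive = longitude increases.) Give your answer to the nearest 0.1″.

Δλ = 19.1″

At latitude 51.1670°, cos φ = 0.627053.
One radian of longitude at latitude φ spans R cos φ, so Δλ = ΔE / (R cos φ) = 369.4 / (6370000 × 0.627053) = 9.2481e-05 rad = 19.076″.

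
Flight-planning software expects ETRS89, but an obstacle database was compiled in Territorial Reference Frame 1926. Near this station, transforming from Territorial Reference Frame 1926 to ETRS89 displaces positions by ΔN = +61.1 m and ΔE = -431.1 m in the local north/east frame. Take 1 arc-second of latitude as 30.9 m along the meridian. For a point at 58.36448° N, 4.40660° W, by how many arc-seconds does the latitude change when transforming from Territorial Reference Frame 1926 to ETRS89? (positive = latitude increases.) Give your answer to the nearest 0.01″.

1″ of latitude = 30.90 m, so Δφ = 61.1 / 30.90 = 1.977″.

Δφ = 1.98″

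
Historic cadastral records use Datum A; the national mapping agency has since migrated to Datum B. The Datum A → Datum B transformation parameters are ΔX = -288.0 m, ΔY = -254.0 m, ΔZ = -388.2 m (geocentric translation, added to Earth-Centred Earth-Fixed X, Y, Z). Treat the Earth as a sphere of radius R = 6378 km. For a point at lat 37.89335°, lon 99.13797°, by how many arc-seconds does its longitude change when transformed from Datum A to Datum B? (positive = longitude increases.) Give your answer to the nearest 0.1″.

sin φ = 0.614194, cos φ = 0.789155, sin λ = 0.987309, cos λ = -0.158812.
East component: ΔE = −sin λ·ΔX + cos λ·ΔY = −(0.987309)(-288.0) + (-0.158812)(-254.0) = 324.68 m.
1° of latitude spans πR/180 = 111317 m; at latitude φ, 1° of longitude spans that × cos φ = 87846.5 m, so Δλ = 324.68 / 87846.5 × 3600 = 13.306″.

Δλ = 13.3″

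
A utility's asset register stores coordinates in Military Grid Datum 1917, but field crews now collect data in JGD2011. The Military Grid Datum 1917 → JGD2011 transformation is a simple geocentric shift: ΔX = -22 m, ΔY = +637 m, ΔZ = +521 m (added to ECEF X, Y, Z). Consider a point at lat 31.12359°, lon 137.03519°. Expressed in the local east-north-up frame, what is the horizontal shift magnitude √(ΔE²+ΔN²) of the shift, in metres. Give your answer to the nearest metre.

At φ = 31.12359°, λ = 137.03519°: sin φ = 0.516886, cos φ = 0.856054, sin λ = 0.681549, cos λ = -0.731772.
ΔE = −sin λ·ΔX + cos λ·ΔY = −(0.681549)·(-22) + (-0.731772)·(637) = -451.14 m.
ΔN = −sin φ cos λ·ΔX − sin φ sin λ·ΔY + cos φ·ΔZ = −(0.516886)(-0.731772)(-22) − (0.516886)(0.681549)(637) + (0.856054)(521) = 213.28 m.
Horizontal magnitude = √(ΔE² + ΔN²) = √((-451.14)² + 213.28²) = 499.02 m.

499 m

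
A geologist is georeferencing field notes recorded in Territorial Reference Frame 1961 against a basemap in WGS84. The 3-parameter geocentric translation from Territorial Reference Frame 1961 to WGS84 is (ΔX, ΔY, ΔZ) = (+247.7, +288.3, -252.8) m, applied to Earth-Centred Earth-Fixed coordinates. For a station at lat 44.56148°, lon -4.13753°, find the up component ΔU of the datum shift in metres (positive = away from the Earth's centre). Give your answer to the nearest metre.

The local up (radial) axis is (cos φ cos λ, cos φ sin λ, sin φ), giving ΔU = 176.026 − 14.821 − 177.383 = -16.18 m.

ΔU = -16 m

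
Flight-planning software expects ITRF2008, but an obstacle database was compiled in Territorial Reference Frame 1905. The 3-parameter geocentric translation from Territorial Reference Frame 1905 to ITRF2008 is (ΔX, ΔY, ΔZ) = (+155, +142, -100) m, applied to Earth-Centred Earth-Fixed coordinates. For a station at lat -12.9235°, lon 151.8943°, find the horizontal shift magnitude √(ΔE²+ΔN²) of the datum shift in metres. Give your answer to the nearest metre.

At φ = -12.9235°, λ = 151.8943°: sin φ = -0.223650, cos φ = 0.974670, sin λ = 0.471100, cos λ = -0.882080.
ΔE = −sin λ·ΔX + cos λ·ΔY = −(0.471100)·(155) + (-0.882080)·(142) = -198.28 m.
ΔN = −sin φ cos λ·ΔX − sin φ sin λ·ΔY + cos φ·ΔZ = −(-0.223650)(-0.882080)(155) − (-0.223650)(0.471100)(142) + (0.974670)(-100) = -113.08 m.
Horizontal magnitude = √(ΔE² + ΔN²) = √((-198.28)² + (-113.08)²) = 228.26 m.

228 m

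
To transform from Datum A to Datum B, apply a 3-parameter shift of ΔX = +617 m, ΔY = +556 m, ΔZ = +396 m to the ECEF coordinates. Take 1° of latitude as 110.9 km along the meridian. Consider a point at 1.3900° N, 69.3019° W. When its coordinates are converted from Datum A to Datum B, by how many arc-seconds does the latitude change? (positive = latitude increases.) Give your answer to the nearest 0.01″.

sin φ = 0.024258, cos φ = 0.999706, sin λ = -0.935456, cos λ = 0.353444.
North component: ΔN = −sin φ cos λ·ΔX − sin φ sin λ·ΔY + cos φ·ΔZ = −(0.024258)(0.353444)(617) − (0.024258)(-0.935456)(556) + (0.999706)(396) = 403.21 m.
1° of latitude spans 110900 m, so Δφ = 403.21 / 110900 × 3600 = 13.089″.

Δφ = 13.09″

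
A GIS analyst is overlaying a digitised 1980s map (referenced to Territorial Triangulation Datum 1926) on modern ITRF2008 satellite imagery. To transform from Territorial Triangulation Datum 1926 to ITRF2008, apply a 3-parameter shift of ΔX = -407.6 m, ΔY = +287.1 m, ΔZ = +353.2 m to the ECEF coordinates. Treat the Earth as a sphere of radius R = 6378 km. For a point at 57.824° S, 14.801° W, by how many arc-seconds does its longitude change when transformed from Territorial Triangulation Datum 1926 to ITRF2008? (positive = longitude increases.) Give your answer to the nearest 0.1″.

sin φ = -0.846416, cos φ = 0.532522, sin λ = -0.255463, cos λ = 0.966819.
East component: ΔE = −sin λ·ΔX + cos λ·ΔY = −(-0.255463)(-407.6) + (0.966819)(287.1) = 173.45 m.
1° of latitude spans πR/180 = 111317 m; at latitude φ, 1° of longitude spans that × cos φ = 59278.8 m, so Δλ = 173.45 / 59278.8 × 3600 = 10.533″.

Δλ = 10.5″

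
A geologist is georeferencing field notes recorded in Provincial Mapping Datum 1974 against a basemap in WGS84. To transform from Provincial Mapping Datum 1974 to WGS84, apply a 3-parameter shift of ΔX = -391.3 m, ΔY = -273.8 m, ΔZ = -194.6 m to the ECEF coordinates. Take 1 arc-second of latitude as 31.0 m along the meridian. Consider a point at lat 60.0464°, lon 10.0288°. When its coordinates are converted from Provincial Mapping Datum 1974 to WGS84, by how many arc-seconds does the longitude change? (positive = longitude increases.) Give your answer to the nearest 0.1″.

Δλ = -13.0″

sin φ = 0.866430, cos φ = 0.499299, sin λ = 0.174143, cos λ = 0.984720.
East component: ΔE = −sin λ·ΔX + cos λ·ΔY = −(0.174143)(-391.3) + (0.984720)(-273.8) = -201.47 m.
1° of latitude spans 3600 × 31.00 = 111600 m; at latitude φ, 1° of longitude spans that × cos φ = 55721.7 m, so Δλ = -201.47 / 55721.7 × 3600 = -13.017″.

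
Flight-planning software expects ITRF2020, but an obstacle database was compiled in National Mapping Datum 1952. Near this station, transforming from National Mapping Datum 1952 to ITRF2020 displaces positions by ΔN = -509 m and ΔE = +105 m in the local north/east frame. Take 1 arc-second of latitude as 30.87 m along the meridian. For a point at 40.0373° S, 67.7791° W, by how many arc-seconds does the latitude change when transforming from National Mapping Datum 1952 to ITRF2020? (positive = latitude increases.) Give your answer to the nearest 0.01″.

1″ of latitude = 30.87 m, so Δφ = -509.0 / 30.87 = -16.489″.

Δφ = -16.49″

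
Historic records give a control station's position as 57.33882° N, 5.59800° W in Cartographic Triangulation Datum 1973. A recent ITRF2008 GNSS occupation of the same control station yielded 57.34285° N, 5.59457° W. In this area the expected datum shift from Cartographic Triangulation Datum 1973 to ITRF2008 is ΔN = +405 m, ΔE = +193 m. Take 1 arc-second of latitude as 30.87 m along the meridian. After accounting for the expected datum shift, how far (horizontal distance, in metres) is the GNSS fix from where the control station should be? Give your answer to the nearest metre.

Observed coordinate differences: Δφ = +0.00403°, Δλ = +0.00343°.
Converting to metres (1° lat = 111132 m, cos φ = 0.539670): observed ΔN = 447.9 m, observed ΔE = 205.7 m.
Subtracting the expected shift leaves a residual of 447.9 − (405) = 42.9 m north and 205.7 − (193) = 12.7 m east.
Residual distance = √(42.9² + 12.7²) = 44.7 m.

45 m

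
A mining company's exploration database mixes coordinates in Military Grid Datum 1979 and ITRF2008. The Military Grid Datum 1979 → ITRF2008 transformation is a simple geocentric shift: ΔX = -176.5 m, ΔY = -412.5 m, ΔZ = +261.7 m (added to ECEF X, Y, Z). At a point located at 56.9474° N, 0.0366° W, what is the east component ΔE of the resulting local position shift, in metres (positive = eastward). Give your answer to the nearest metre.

At φ = 56.9474°, λ = -0.0366°: sin φ = 0.838170, cos φ = 0.545409, sin λ = -0.000639, cos λ = 1.000000.
ΔE = −sin λ·ΔX + cos λ·ΔY = −(-0.000639)·(-176.5) + (1.000000)·(-412.5) = -412.61 m.

ΔE = -413 m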